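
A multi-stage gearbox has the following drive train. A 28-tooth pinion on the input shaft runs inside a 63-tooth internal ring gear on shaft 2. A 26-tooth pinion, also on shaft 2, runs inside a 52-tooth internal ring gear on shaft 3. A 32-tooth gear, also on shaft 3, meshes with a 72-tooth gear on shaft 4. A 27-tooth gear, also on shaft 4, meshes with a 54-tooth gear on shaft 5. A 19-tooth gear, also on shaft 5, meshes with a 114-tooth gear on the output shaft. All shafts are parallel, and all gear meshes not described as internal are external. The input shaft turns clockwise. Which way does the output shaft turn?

anticlockwise

the input shaft → shaft 2: internal mesh, same direction → CW.
shaft 2 → shaft 3: internal mesh, same direction → CW.
shaft 3 → shaft 4: external mesh, 1 reversal → CCW.
shaft 4 → shaft 5: external mesh, 1 reversal → CW.
shaft 5 → the output shaft: external mesh, 1 reversal → CCW.
3 reversals in total — an odd number — so the output shaft turns opposite to the input shaft.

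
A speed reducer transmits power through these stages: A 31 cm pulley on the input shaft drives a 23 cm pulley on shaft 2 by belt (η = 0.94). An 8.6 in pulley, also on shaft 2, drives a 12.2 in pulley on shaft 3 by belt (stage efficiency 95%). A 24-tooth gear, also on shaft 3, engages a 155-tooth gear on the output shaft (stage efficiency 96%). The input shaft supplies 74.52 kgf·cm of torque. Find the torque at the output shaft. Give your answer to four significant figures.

After the belt (23/31): 74.52 × 0.74194 × 0.94 = 51.972 kgf·cm
After the belt (12.2/8.6): 51.972 × 1.4186 × 0.95 = 70.041 kgf·cm
After the gear mesh (155/24): 70.041 × 6.4583 × 0.96 = 434.25 kgf·cm

434.3 kgf·cm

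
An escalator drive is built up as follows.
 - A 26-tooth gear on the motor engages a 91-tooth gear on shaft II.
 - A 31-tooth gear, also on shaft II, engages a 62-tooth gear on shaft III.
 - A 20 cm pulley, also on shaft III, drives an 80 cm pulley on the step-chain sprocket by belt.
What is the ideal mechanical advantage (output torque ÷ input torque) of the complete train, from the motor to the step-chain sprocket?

28

Each stage contributes driven/driver: gear mesh 91/26 = 3.5, gear mesh 62/31 = 2, belt 80/20 = 4.
Overall: 3.5 × 2 × 4 = 28.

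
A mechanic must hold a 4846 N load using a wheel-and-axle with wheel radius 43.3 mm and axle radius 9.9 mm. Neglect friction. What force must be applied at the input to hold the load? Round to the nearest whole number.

1108 N

Wheel-and-axle MA = R/r = 43.3/9.9 = 4.3737.
Effort = load / MA = 4846 / 4.3737 = 1108 N.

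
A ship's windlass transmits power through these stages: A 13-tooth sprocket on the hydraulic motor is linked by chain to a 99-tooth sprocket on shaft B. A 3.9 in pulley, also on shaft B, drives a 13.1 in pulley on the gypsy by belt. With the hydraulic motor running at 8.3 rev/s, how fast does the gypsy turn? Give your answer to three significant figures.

Chain: ratio = 99/13 = 7.6154, so shaft B turns at 8.3 / 7.6154 = 1.0899 rev/s.
Belt: ratio = 13.1/3.9 = 3.359, so the gypsy turns at 1.0899 / 3.359 = 0.32447 rev/s.

0.324 rev/s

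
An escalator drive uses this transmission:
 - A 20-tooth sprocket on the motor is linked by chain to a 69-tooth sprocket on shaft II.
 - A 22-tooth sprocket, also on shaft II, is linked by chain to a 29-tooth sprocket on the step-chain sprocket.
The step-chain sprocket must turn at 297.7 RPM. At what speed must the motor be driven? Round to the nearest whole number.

Overall ratio R = 3.45 × 1.3182 = 4.5477.
Required input speed = output speed × R = 297.7 × 4.5477 = 1353.9 RPM.

1354 RPM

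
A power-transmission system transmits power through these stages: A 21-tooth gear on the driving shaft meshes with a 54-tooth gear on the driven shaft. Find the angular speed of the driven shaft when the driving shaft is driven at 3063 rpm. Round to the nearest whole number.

gear mesh 54/21 = 2.5714 → 3063/2.5714 = 1191.2 rpm

1191 rpm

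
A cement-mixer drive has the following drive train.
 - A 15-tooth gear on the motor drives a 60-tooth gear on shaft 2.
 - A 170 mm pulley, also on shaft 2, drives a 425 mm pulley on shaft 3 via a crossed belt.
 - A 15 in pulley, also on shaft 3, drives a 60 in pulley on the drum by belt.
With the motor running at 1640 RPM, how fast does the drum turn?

the motor → shaft 2 (gear mesh, 60/15): 1640 ÷ 4 = 410 RPM
shaft 2 → shaft 3 (belt, 425/170): 410 ÷ 2.5 = 164 RPM
shaft 3 → the drum (belt, 60/15): 164 ÷ 4 = 41 RPM

41 RPM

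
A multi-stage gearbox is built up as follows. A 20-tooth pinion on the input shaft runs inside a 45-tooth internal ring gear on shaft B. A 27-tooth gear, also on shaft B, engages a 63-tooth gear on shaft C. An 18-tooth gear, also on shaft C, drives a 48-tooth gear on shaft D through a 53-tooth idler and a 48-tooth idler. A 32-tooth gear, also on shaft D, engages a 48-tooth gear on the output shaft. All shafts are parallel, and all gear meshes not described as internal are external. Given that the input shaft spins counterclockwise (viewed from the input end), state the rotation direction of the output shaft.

clockwise

the input shaft → shaft B: internal mesh, same direction → CCW.
shaft B → shaft C: external mesh, 1 reversal → CW.
shaft C → shaft D: driver → idler → idler → driven is 3 external meshes, 3 reversals → CCW.
shaft D → the output shaft: external mesh, 1 reversal → CW.
5 reversals in total — an odd number — so the output shaft turns opposite to the input shaft.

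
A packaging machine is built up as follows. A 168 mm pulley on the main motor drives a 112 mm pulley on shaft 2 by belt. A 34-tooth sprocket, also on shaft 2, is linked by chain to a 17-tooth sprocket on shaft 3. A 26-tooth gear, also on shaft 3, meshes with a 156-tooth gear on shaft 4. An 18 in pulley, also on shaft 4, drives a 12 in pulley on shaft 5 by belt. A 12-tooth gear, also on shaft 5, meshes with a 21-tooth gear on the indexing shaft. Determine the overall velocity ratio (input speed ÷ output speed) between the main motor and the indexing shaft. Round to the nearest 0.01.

2.33

Each stage contributes driven/driver: belt 112/168 = 0.66667, chain 17/34 = 0.5, gear mesh 156/26 = 6, belt 12/18 = 0.66667, gear mesh 21/12 = 1.75.
Overall: 0.66667 × 0.5 × 6 × 0.66667 × 1.75 = 2.3333.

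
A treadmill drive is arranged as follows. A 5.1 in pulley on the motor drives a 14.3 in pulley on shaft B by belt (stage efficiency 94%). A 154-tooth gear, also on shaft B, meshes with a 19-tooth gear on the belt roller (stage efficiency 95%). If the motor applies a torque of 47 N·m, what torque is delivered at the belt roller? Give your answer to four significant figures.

belt 14.3/5.1 = 2.8039 → τ = 47·2.8039·0.94 = 123.88 N·m
gear mesh 19/154 = 0.12338 → τ = 123.88·0.12338·0.95 = 14.519 N·m

14.52 N·m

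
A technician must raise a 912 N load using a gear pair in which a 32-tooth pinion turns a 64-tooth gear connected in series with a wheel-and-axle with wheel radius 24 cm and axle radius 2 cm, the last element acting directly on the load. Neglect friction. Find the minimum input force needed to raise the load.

Gear pair MA = 64/32 = 2.
Wheel-and-axle MA = R/r = 24/2 = 12.
Combined ideal MA = 2 × 12 = 24.
Effort = load / MA = 912 / 24 = 38 N.

38 N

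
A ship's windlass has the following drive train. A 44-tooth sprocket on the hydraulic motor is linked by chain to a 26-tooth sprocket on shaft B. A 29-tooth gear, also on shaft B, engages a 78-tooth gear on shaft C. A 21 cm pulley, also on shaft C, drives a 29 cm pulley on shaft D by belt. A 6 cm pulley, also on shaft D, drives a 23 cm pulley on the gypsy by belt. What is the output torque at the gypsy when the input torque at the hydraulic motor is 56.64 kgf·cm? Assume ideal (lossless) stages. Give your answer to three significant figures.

477 kgf·cm

After the chain (26/44): 56.64 × 0.59091 = 33.469 kgf·cm
After the gear mesh (78/29): 33.469 × 2.6897 = 90.02 kgf·cm
After the belt (29/21): 90.02 × 1.381 = 124.31 kgf·cm
After the belt (23/6): 124.31 × 3.8333 = 476.54 kgf·cm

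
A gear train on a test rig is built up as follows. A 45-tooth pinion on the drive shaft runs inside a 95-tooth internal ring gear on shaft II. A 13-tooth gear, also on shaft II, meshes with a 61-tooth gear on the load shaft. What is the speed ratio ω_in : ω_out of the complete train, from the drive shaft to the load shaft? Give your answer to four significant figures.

Each stage contributes driven/driver: internal gear 95/45 = 2.1111, gear mesh 61/13 = 4.6923.
Overall: 2.1111 × 4.6923 = 9.906.

9.906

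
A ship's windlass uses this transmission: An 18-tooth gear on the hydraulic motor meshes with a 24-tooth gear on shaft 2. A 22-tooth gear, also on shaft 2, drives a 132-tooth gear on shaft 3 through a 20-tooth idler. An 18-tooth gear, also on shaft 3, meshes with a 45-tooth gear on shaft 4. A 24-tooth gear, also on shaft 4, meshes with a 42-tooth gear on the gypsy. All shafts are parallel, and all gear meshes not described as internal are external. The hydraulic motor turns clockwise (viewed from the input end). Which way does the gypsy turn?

the hydraulic motor → shaft 2: external mesh, 1 reversal → CCW.
shaft 2 → shaft 3: driver → idler → driven is 2 external meshes, 2 reversals → CCW.
shaft 3 → shaft 4: external mesh, 1 reversal → CW.
shaft 4 → the gypsy: external mesh, 1 reversal → CCW.
5 reversals in total — an odd number — so the gypsy turns opposite to the hydraulic motor.

counterclockwise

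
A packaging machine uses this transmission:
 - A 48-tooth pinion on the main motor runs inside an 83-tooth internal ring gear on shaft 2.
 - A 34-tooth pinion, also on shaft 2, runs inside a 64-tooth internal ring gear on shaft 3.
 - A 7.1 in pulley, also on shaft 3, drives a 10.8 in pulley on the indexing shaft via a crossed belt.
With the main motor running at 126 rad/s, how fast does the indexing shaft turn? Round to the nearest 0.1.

internal gear 83/48 = 1.7292 → 126/1.7292 = 72.867 rad/s
internal gear 64/34 = 1.8824 → 72.867/1.8824 = 38.711 rad/s
belt 10.8/7.1 = 1.5211 → 38.711/1.5211 = 25.449 rad/s

25.4 rad/s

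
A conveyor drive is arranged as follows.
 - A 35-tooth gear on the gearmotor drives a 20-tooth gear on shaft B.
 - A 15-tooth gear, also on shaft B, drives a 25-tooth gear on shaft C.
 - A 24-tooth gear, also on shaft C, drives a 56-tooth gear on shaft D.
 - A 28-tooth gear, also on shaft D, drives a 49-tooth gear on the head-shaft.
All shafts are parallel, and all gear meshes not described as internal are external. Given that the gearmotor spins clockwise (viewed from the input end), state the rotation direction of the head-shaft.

clockwise

the gearmotor → shaft B: external mesh, 1 reversal → CCW.
shaft B → shaft C: external mesh, 1 reversal → CW.
shaft C → shaft D: external mesh, 1 reversal → CCW.
shaft D → the head-shaft: external mesh, 1 reversal → CW.
4 reversals in total — an even number — so the head-shaft turns the same way as the gearmotor.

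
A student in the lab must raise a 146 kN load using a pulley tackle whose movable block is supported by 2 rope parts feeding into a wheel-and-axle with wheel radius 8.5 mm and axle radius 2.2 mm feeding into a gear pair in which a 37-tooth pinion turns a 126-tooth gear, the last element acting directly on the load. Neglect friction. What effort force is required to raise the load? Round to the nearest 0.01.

5.55 kN

Block-and-tackle MA = number of supporting rope parts = 2.
Wheel-and-axle MA = R/r = 8.5/2.2 = 3.8636.
Gear pair MA = 126/37 = 3.4054.
Combined ideal MA = 2 × 3.8636 × 3.4054 = 26.314.
Effort = load / MA = 146 / 26.314 = 5.5483 kN.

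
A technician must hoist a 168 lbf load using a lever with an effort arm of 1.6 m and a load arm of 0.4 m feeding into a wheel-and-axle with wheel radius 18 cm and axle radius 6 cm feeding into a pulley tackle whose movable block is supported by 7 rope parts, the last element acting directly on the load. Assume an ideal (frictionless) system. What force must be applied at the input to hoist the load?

Lever MA = effort arm / load arm = 1.6/0.4 = 4.
Wheel-and-axle MA = R/r = 18/6 = 3.
Block-and-tackle MA = number of supporting rope parts = 7.
Combined ideal MA = 4 × 3 × 7 = 84.
Effort = load / MA = 168 / 84 = 2 lbf.

2 lbf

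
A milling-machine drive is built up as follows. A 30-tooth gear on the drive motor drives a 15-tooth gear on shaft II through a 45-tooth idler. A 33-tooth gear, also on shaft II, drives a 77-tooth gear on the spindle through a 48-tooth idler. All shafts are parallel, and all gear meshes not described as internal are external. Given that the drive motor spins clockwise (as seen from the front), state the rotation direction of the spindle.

clockwise

the drive motor → shaft II: driver → idler → driven is 2 external meshes, 2 reversals → CW.
shaft II → the spindle: driver → idler → driven is 2 external meshes, 2 reversals → CW.
4 reversals in total — an even number — so the spindle turns the same way as the drive motor.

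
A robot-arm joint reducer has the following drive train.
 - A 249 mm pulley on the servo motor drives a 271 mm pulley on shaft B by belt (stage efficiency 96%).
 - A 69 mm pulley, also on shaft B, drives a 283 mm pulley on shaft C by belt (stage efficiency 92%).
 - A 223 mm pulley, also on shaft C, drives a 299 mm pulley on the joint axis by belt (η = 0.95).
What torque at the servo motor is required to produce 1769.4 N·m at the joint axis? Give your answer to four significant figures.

Overall ratio R = 1.0884 × 4.1014 × 1.3408 = 5.9851; overall efficiency η = 0.96 × 0.92 × 0.95 = 0.8390.
Input torque = output torque / (R × η) = 1769.4 / (5.9851 × 0.8390) = 352.35 N·m.

352.3 N·m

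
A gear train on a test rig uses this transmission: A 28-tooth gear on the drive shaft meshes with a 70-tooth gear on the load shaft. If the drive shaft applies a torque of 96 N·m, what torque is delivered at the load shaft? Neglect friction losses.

After the gear mesh (70/28): 96 × 2.5 = 240 N·m

240 N·m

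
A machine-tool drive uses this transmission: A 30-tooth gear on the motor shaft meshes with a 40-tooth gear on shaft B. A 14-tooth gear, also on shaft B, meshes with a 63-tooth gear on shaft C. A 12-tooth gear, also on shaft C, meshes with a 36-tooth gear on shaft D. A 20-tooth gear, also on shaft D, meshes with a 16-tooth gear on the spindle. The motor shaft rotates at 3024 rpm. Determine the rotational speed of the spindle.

210 rpm

the motor shaft → shaft B (gear mesh, 40/30): 3024 ÷ 1.3333 = 2268 rpm
shaft B → shaft C (gear mesh, 63/14): 2268 ÷ 4.5 = 504 rpm
shaft C → shaft D (gear mesh, 36/12): 504 ÷ 3 = 168 rpm
shaft D → the spindle (gear mesh, 16/20): 168 ÷ 0.8 = 210 rpm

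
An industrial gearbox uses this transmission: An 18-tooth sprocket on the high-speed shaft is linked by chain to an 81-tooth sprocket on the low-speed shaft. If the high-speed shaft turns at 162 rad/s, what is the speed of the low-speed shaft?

36 rad/s

Chain: ratio = 81/18 = 4.5, so the low-speed shaft turns at 162 / 4.5 = 36 rad/s.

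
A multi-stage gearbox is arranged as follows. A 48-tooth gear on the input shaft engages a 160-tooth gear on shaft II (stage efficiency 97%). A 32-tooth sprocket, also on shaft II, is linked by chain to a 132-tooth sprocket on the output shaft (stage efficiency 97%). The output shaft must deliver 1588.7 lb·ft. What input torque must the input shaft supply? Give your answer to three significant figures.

123 lb·ft

Overall ratio R = 3.3333 × 4.125 = 13.75; overall efficiency η = 0.97 × 0.97 = 0.9409.
Input torque = output torque / (R × η) = 1588.7 / (13.75 × 0.9409) = 122.8 lb·ft.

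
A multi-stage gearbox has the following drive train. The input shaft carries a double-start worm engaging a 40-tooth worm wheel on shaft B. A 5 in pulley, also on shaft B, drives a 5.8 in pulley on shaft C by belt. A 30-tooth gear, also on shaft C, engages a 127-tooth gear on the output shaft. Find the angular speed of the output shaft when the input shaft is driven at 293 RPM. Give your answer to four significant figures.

worm 40/2 = 20 → 293/20 = 14.65 RPM
belt 5.8/5 = 1.16 → 14.65/1.16 = 12.629 RPM
gear mesh 127/30 = 4.2333 → 12.629/4.2333 = 2.9833 RPM

2.983 RPM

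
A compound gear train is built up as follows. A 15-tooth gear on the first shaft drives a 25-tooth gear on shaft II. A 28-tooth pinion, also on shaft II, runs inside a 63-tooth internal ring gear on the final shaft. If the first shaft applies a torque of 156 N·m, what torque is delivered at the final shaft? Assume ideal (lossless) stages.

585 N·m

gear mesh 25/15 = 1.6667 → τ = 156·1.6667 = 260 N·m
internal gear 63/28 = 2.25 → τ = 260·2.25 = 585 N·m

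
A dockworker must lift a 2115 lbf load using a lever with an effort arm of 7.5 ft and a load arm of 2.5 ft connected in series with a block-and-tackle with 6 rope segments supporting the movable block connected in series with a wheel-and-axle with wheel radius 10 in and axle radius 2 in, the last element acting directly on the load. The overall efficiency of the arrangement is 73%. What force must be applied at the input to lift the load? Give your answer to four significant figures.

Lever MA = effort arm / load arm = 7.5/2.5 = 3.
Block-and-tackle MA = number of supporting rope parts = 6.
Wheel-and-axle MA = R/r = 10/2 = 5.
Combined ideal MA = 3 × 6 × 5 = 90.
Actual MA = 90 × 0.73 = 65.7.
Effort = load / actual MA = 2115 / 65.7 = 32.192 lbf.

32.19 lbf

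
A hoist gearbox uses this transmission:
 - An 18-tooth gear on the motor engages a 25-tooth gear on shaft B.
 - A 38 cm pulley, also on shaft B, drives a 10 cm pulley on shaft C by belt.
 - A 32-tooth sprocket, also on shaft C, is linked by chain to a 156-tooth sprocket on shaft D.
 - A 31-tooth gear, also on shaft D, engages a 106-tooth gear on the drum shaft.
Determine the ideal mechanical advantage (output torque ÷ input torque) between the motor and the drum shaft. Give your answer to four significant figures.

6.093

Each stage contributes driven/driver: gear mesh 25/18 = 1.3889, belt 10/38 = 0.26316, chain 156/32 = 4.875, gear mesh 106/31 = 3.4194.
Overall: 1.3889 × 0.26316 × 4.875 × 3.4194 = 6.0926.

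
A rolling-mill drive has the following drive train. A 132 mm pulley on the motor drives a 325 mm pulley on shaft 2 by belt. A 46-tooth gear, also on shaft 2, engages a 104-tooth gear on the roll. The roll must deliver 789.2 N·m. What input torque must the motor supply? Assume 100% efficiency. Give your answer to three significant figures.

142 N·m

Overall ratio R = 2.4621 × 2.2609 = 5.5665.
Input torque = output torque / R = 789.2 / 5.5665 = 141.78 N·m.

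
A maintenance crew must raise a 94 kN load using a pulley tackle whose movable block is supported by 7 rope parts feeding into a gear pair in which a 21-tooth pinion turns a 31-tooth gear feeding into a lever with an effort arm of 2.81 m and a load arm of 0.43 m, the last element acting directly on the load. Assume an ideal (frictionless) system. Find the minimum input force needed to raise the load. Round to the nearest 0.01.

Block-and-tackle MA = number of supporting rope parts = 7.
Gear pair MA = 31/21 = 1.4762.
Lever MA = effort arm / load arm = 2.81/0.43 = 6.5349.
Combined ideal MA = 7 × 1.4762 × 6.5349 = 67.527.
Effort = load / MA = 94 / 67.527 = 1.392 kN.

1.39 kN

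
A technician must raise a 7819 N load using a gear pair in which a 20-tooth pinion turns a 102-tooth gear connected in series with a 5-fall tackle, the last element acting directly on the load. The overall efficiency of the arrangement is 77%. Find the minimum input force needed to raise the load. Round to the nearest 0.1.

Gear pair MA = 102/20 = 5.1.
Block-and-tackle MA = number of supporting rope parts = 5.
Combined ideal MA = 5.1 × 5 = 25.5.
Actual MA = 25.5 × 0.77 = 19.635.
Effort = load / actual MA = 7819 / 19.635 = 398.22 N.

398.2 N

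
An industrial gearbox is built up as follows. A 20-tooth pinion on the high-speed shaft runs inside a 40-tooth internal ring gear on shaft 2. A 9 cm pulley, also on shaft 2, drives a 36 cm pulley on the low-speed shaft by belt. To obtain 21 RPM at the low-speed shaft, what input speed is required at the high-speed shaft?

168 RPM

Overall ratio R = 2 × 4 = 8.
Required input speed = output speed × R = 21 × 8 = 168 RPM.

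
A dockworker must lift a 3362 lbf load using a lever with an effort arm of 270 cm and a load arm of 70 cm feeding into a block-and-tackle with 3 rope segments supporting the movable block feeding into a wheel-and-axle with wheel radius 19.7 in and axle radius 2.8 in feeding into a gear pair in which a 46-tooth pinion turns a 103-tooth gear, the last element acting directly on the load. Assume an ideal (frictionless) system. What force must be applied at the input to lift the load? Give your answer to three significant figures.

Lever MA = effort arm / load arm = 270/70 = 3.8571.
Block-and-tackle MA = number of supporting rope parts = 3.
Wheel-and-axle MA = R/r = 19.7/2.8 = 7.0357.
Gear pair MA = 103/46 = 2.2391.
Combined ideal MA = 3.8571 × 3 × 7.0357 × 2.2391 = 182.29.
Effort = load / MA = 3362 / 182.29 = 18.443 lbf.

18.4 lbf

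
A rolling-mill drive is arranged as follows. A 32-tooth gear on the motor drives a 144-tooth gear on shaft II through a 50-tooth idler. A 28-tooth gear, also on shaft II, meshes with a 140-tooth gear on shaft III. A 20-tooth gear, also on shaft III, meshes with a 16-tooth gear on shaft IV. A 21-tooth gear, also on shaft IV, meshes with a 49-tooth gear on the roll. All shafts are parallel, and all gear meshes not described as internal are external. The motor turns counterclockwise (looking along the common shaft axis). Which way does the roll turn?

the motor → shaft II: driver → idler → driven is 2 external meshes, 2 reversals → CCW.
shaft II → shaft III: external mesh, 1 reversal → CW.
shaft III → shaft IV: external mesh, 1 reversal → CCW.
shaft IV → the roll: external mesh, 1 reversal → CW.
5 reversals in total — an odd number — so the roll turns opposite to the motor.

clockwise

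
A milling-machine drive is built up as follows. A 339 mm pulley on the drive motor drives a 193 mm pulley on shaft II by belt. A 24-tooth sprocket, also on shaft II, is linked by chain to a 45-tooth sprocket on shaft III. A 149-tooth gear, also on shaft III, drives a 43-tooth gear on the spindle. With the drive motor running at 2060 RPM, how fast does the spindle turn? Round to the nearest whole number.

6687 RPM

Belt: ratio = 193/339 = 0.56932, so shaft II turns at 2060 / 0.56932 = 3618.3 RPM.
Chain: ratio = 45/24 = 1.875, so shaft III turns at 3618.3 / 1.875 = 1929.8 RPM.
Gear mesh: ratio = 43/149 = 0.28859, so the spindle turns at 1929.8 / 0.28859 = 6686.9 RPM.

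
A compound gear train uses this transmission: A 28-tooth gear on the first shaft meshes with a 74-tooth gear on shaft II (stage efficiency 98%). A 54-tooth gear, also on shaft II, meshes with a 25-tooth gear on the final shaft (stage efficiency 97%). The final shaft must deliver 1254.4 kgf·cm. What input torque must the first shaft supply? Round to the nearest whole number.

1078 kgf·cm

Overall ratio R = 2.6429 × 0.46296 = 1.2235; overall efficiency η = 0.98 × 0.97 = 0.9506.
Input torque = output torque / (R × η) = 1254.4 / (1.2235 × 0.9506) = 1078.5 kgf·cm.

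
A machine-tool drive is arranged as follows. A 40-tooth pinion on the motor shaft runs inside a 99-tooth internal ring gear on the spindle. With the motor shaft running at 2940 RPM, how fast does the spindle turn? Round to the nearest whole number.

1188 RPM

Internal gear: ratio = 99/40 = 2.475, so the spindle turns at 2940 / 2.475 = 1187.9 RPM.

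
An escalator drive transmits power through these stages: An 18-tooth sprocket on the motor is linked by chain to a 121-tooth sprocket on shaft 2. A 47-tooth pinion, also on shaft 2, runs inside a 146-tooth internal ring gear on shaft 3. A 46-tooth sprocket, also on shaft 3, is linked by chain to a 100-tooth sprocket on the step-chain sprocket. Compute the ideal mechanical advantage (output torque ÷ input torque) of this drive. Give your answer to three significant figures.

45.4

Each stage contributes driven/driver: chain 121/18 = 6.7222, internal gear 146/47 = 3.1064, chain 100/46 = 2.1739.
Overall: 6.7222 × 3.1064 × 2.1739 = 45.395.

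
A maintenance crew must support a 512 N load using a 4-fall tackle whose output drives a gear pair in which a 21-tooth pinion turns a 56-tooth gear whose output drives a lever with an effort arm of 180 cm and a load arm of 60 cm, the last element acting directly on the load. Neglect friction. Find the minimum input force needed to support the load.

16 N

Block-and-tackle MA = number of supporting rope parts = 4.
Gear pair MA = 56/21 = 2.6667.
Lever MA = effort arm / load arm = 180/60 = 3.
Combined ideal MA = 4 × 2.6667 × 3 = 32.
Effort = load / MA = 512 / 32 = 16 N.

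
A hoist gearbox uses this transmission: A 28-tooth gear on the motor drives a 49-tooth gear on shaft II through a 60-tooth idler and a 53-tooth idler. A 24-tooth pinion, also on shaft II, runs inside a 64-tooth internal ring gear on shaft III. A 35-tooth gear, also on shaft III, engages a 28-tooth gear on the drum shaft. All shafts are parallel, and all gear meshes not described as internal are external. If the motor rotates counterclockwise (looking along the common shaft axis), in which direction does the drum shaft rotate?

the motor → shaft II: driver → idler → idler → driven is 3 external meshes, 3 reversals → CW.
shaft II → shaft III: internal mesh, same direction → CW.
shaft III → the drum shaft: external mesh, 1 reversal → CCW.
4 reversals in total — an even number — so the drum shaft turns the same way as the motor.

counterclockwise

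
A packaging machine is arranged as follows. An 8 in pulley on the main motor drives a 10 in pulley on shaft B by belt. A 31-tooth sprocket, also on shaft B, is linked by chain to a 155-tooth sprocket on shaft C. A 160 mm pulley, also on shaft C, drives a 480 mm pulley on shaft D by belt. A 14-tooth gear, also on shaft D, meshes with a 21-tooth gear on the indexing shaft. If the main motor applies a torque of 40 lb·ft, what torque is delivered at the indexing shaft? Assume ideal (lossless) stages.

After the belt (10/8): 40 × 1.25 = 50 lb·ft
After the chain (155/31): 50 × 5 = 250 lb·ft
After the belt (480/160): 250 × 3 = 750 lb·ft
After the gear mesh (21/14): 750 × 1.5 = 1125 lb·ft

1125 lb·ft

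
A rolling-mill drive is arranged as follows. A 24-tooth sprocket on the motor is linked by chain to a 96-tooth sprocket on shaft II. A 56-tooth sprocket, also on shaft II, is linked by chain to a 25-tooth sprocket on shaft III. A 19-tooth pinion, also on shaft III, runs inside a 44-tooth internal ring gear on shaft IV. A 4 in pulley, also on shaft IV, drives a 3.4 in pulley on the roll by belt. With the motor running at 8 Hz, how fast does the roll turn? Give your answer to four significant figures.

chain 96/24 = 4 → 8/4 = 2 Hz
chain 25/56 = 0.44643 → 2/0.44643 = 4.48 Hz
internal gear 44/19 = 2.3158 → 4.48/2.3158 = 1.9345 Hz
belt 3.4/4 = 0.85 → 1.9345/0.85 = 2.2759 Hz

2.276 Hz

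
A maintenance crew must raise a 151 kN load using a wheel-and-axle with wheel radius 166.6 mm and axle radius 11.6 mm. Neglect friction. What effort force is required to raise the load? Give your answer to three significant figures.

Wheel-and-axle MA = R/r = 166.6/11.6 = 14.362.
Effort = load / MA = 151 / 14.362 = 10.514 kN.

10.5 kN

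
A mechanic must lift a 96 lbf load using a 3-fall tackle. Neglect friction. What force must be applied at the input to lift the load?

32 lbf

Block-and-tackle MA = number of supporting rope parts = 3.
Effort = load / MA = 96 / 3 = 32 lbf.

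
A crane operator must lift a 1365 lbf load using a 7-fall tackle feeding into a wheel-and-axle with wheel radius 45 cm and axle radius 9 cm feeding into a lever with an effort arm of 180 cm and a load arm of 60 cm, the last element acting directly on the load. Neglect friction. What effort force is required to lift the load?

Block-and-tackle MA = number of supporting rope parts = 7.
Wheel-and-axle MA = R/r = 45/9 = 5.
Lever MA = effort arm / load arm = 180/60 = 3.
Combined ideal MA = 7 × 5 × 3 = 105.
Effort = load / MA = 1365 / 105 = 13 lbf.

13 lbf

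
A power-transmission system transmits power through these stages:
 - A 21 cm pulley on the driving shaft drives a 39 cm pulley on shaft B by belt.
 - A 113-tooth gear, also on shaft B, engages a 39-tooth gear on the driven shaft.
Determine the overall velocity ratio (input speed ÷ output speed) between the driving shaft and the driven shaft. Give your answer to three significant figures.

0.641

Each stage contributes driven/driver: belt 39/21 = 1.8571, gear mesh 39/113 = 0.34513.
Overall: 1.8571 × 0.34513 = 0.64096.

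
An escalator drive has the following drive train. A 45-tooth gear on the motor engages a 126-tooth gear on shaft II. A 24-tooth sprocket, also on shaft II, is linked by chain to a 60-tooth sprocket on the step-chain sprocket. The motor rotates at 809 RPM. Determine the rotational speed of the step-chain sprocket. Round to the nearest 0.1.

Gear mesh: ratio = 126/45 = 2.8, so shaft II turns at 809 / 2.8 = 288.93 RPM.
Chain: ratio = 60/24 = 2.5, so the step-chain sprocket turns at 288.93 / 2.5 = 115.57 RPM.

115.6 RPM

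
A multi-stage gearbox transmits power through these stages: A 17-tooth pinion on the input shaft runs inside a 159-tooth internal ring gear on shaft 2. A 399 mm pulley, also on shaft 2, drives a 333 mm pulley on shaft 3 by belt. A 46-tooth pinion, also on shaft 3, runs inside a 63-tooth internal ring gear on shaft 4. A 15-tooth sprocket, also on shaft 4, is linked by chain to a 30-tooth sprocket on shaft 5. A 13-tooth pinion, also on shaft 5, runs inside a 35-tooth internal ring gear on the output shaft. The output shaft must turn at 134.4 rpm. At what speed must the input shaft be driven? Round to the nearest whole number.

7737 rpm

Overall ratio R = 9.3529 × 0.83459 × 1.3696 × 2 × 2.6923 = 57.565.
Required input speed = output speed × R = 134.4 × 57.565 = 7736.7 rpm.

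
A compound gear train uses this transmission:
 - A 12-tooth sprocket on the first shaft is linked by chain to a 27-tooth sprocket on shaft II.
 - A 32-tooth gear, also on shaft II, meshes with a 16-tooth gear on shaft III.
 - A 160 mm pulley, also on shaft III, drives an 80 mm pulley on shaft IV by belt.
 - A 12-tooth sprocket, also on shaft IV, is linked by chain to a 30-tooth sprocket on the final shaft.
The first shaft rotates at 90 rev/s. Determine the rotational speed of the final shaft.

64 rev/s

Chain: ratio = 27/12 = 2.25, so shaft II turns at 90 / 2.25 = 40 rev/s.
Gear mesh: ratio = 16/32 = 0.5, so shaft III turns at 40 / 0.5 = 80 rev/s.
Belt: ratio = 80/160 = 0.5, so shaft IV turns at 80 / 0.5 = 160 rev/s.
Chain: ratio = 30/12 = 2.5, so the final shaft turns at 160 / 2.5 = 64 rev/s.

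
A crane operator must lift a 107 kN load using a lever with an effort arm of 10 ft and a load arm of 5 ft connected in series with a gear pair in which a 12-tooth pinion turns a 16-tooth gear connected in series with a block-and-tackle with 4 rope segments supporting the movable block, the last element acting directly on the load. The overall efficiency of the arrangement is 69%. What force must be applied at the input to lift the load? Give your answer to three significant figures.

Lever MA = effort arm / load arm = 10/5 = 2.
Gear pair MA = 16/12 = 1.3333.
Block-and-tackle MA = number of supporting rope parts = 4.
Combined ideal MA = 2 × 1.3333 × 4 = 10.667.
Actual MA = 10.667 × 0.69 = 7.36.
Effort = load / actual MA = 107 / 7.36 = 14.538 kN.

14.5 kN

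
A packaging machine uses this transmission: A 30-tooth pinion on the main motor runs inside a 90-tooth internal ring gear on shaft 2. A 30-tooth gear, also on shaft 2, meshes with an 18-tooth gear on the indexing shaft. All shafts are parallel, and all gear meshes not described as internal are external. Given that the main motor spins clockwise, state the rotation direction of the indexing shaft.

the main motor → shaft 2: internal mesh, same direction → CW.
shaft 2 → the indexing shaft: external mesh, 1 reversal → CCW.
1 reversal in total — an odd number — so the indexing shaft turns opposite to the main motor.

counterclockwise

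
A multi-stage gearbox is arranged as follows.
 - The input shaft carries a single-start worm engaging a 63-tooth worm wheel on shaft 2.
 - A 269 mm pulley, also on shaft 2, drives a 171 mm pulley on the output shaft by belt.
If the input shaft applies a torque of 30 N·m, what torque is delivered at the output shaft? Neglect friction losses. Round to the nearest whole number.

Worm: ratio = 63/1 = 63; torque at shaft 2 = 30 × 63 = 1890 N·m.
Belt: ratio = 171/269 = 0.63569; torque at the output shaft = 1890 × 0.63569 = 1201.4 N·m.

1201 N·m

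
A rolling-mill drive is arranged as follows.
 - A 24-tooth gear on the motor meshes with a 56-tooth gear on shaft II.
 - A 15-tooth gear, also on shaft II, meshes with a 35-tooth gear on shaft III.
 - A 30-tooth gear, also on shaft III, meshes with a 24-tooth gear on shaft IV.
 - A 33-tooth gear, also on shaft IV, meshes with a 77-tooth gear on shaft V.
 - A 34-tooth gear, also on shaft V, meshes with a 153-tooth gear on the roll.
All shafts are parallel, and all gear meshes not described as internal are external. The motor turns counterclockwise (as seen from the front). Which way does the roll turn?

the motor → shaft II: external mesh, 1 reversal → CW.
shaft II → shaft III: external mesh, 1 reversal → CCW.
shaft III → shaft IV: external mesh, 1 reversal → CW.
shaft IV → shaft V: external mesh, 1 reversal → CCW.
shaft V → the roll: external mesh, 1 reversal → CW.
5 reversals in total — an odd number — so the roll turns opposite to the motor.

clockwise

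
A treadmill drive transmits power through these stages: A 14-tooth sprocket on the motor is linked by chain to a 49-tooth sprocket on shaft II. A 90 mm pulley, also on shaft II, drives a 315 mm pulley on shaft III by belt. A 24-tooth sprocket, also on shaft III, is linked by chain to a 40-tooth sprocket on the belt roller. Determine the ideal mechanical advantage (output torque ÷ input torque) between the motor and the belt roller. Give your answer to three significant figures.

Each stage contributes driven/driver: chain 49/14 = 3.5, belt 315/90 = 3.5, chain 40/24 = 1.6667.
Overall: 3.5 × 3.5 × 1.6667 = 20.417.

20.4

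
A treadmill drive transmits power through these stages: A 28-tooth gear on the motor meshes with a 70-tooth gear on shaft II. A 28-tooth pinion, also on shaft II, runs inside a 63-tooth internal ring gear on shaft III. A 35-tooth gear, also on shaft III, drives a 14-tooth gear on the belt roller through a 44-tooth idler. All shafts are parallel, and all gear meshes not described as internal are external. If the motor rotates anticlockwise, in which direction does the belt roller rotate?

the motor → shaft II: external mesh, 1 reversal → CW.
shaft II → shaft III: internal mesh, same direction → CW.
shaft III → the belt roller: driver → idler → driven is 2 external meshes, 2 reversals → CW.
3 reversals in total — an odd number — so the belt roller turns opposite to the motor.

clockwise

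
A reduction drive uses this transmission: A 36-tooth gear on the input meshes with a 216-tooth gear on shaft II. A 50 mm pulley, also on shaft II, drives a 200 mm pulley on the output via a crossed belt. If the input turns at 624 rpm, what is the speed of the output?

26 rpm

Gear mesh: ratio = 216/36 = 6, so shaft II turns at 624 / 6 = 104 rpm.
Belt: ratio = 200/50 = 4, so the output turns at 104 / 4 = 26 rpm.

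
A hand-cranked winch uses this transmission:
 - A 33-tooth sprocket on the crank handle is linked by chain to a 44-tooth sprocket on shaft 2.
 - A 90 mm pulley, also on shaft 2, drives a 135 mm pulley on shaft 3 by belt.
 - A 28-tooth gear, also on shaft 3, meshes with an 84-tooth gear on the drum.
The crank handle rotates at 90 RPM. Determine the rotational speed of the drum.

chain 44/33 = 1.3333 → 90/1.3333 = 67.5 RPM
belt 135/90 = 1.5 → 67.5/1.5 = 45 RPM
gear mesh 84/28 = 3 → 45/3 = 15 RPM

15 RPM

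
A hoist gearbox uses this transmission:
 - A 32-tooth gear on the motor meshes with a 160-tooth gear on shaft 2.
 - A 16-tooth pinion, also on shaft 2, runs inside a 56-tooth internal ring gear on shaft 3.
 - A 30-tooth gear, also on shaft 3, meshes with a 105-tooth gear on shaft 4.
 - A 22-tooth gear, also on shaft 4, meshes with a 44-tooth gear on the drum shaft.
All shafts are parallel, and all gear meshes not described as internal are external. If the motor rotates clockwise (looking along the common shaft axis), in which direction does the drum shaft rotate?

the motor → shaft 2: external mesh, 1 reversal → CCW.
shaft 2 → shaft 3: internal mesh, same direction → CCW.
shaft 3 → shaft 4: external mesh, 1 reversal → CW.
shaft 4 → the drum shaft: external mesh, 1 reversal → CCW.
3 reversals in total — an odd number — so the drum shaft turns opposite to the motor.

counterclockwise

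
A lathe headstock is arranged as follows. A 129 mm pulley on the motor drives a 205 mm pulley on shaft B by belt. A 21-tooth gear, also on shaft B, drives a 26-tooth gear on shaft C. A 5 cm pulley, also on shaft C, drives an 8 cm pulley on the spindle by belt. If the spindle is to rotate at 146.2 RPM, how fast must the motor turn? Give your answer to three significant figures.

Overall ratio R = 1.5891 × 1.2381 × 1.6 = 3.148.
Required input speed = output speed × R = 146.2 × 3.148 = 460.24 RPM.

460 RPM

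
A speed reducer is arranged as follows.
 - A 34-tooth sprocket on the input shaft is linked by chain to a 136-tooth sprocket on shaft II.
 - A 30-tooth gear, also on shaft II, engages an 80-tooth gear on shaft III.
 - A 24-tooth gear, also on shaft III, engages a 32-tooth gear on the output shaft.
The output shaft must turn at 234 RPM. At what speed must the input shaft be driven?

3328 RPM

Overall ratio R = 4 × 2.6667 × 1.3333 = 14.222.
Required input speed = output speed × R = 234 × 14.222 = 3328 RPM.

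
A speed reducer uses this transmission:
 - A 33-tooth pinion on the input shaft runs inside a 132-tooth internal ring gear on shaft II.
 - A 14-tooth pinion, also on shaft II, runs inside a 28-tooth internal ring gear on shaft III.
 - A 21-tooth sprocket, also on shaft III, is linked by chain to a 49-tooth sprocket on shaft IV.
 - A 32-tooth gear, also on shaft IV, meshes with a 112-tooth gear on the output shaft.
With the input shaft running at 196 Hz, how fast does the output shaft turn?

3 Hz

the input shaft → shaft II (internal gear, 132/33): 196 ÷ 4 = 49 Hz
shaft II → shaft III (internal gear, 28/14): 49 ÷ 2 = 24.5 Hz
shaft III → shaft IV (chain, 49/21): 24.5 ÷ 2.3333 = 10.5 Hz
shaft IV → the output shaft (gear mesh, 112/32): 10.5 ÷ 3.5 = 3 Hz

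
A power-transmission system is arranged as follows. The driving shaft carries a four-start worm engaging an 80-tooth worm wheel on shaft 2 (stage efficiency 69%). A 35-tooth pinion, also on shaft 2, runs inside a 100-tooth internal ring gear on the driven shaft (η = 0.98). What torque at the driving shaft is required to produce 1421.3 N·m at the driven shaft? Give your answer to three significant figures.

Overall ratio R = 20 × 2.8571 = 57.143; overall efficiency η = 0.69 × 0.98 = 0.6762.
Input torque = output torque / (R × η) = 1421.3 / (57.143 × 0.6762) = 36.783 N·m.

36.8 N·m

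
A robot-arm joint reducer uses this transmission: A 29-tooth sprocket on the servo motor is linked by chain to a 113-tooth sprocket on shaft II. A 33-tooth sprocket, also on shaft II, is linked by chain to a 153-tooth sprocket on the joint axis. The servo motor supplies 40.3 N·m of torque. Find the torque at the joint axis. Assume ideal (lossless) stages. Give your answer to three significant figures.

Chain: ratio = 113/29 = 3.8966; torque at shaft II = 40.3 × 3.8966 = 157.03 N·m.
Chain: ratio = 153/33 = 4.6364; torque at the joint axis = 157.03 × 4.6364 = 728.05 N·m.

728 N·m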